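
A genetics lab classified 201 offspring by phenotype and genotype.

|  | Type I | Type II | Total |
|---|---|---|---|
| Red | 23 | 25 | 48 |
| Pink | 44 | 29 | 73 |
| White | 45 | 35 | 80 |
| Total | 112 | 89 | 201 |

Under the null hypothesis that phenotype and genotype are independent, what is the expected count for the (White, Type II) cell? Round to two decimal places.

Row total (White) = 80; column total (Type II) = 89; grand total N = 201.
Expected count = (row total × column total) / N = 80 × 89 / 201 = 35.42.

35.42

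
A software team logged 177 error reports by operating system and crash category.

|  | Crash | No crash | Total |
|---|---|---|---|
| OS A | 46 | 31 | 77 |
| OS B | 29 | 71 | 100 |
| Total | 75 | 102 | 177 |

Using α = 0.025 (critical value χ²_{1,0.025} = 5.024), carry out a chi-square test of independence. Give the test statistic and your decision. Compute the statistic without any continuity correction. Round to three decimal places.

16.835; reject H₀

Grand total N = 177.
Expected counts (row total × column total / N):
  OS A, Crash: 77×75/177 = 32.6271
  OS A, No crash: 77×102/177 = 44.3729
  OS B, Crash: 100×75/177 = 42.3729
  OS B, No crash: 100×102/177 = 57.6271
Contributions (O − E)²/E:
  (46 − 32.6271)²/32.6271 = 5.4812
  (31 − 44.3729)²/44.3729 = 4.0303
  (29 − 42.3729)²/42.3729 = 4.2205
  (71 − 57.6271)²/57.6271 = 3.1033
χ² = 5.4812 + 4.0303 + 4.2205 + 3.1033 = 16.835
df = (2−1)(2−1) = 1. Since 16.835 > 5.024, reject the null hypothesis of independence at α = 0.025.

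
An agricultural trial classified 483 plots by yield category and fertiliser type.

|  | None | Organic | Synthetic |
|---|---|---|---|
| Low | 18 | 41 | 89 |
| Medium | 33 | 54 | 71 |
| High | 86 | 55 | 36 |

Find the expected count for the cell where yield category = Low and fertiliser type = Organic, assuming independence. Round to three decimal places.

Row total (Low) = 148; column total (Organic) = 150; grand total N = 483.
Expected count = (row total × column total) / N = 148 × 150 / 483 = 45.963.

45.963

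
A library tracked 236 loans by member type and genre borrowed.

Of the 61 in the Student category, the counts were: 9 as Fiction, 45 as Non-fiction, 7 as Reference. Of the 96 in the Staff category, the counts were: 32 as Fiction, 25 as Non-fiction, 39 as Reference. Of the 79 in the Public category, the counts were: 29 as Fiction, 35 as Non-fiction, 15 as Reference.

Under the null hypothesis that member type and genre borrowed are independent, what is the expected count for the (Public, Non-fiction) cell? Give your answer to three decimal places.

Row total (Public) = 79; column total (Non-fiction) = 105; grand total N = 236.
Expected count = (row total × column total) / N = 79 × 105 / 236 = 35.148.

35.148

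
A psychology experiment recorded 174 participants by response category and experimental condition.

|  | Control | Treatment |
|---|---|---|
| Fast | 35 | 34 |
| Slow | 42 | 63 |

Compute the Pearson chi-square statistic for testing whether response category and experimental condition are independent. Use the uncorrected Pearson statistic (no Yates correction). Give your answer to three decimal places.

1.941

Row totals: 69, 105. Column totals: 77, 97. Grand total N = 174.
Expected counts (row total × column total / N):
  Fast, Control: 69×77/174 = 30.5345
  Fast, Treatment: 69×97/174 = 38.4655
  Slow, Control: 105×77/174 = 46.4655
  Slow, Treatment: 105×97/174 = 58.5345
Contributions (O − E)²/E:
  (35 − 30.5345)²/30.5345 = 0.6531
  (34 − 38.4655)²/38.4655 = 0.5184
  (42 − 46.4655)²/46.4655 = 0.4292
  (63 − 58.5345)²/58.5345 = 0.3407
χ² = 0.6531 + 0.5184 + 0.4292 + 0.3407 = 1.941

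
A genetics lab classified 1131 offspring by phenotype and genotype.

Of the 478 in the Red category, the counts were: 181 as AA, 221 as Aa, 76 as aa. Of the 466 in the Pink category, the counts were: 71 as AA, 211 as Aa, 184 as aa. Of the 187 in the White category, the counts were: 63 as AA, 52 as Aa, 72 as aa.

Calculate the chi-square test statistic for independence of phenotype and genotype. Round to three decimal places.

Row totals: 478, 466, 187. Column totals: 315, 484, 332. Grand total N = 1131.
Expected counts (row total × column total / N):
  Red, AA: 478×315/1131 = 133.1300
  Red, Aa: 478×484/1131 = 204.5553
  Red, aa: 478×332/1131 = 140.3148
  Pink, AA: 466×315/1131 = 129.7878
  Pink, Aa: 466×484/1131 = 199.4200
  Pink, aa: 466×332/1131 = 136.7922
  White, AA: 187×315/1131 = 52.0822
  White, Aa: 187×484/1131 = 80.0248
  White, aa: 187×332/1131 = 54.8930
Contributions (O − E)²/E:
  (181 − 133.1300)²/133.1300 = 17.2128
  (221 − 204.5553)²/204.5553 = 1.3220
  (76 − 140.3148)²/140.3148 = 29.4794
  (71 − 129.7878)²/129.7878 = 26.6281
  (211 − 199.4200)²/199.4200 = 0.6724
  (184 − 136.7922)²/136.7922 = 16.2917
  (63 − 52.0822)²/52.0822 = 2.2887
  (52 − 80.0248)²/80.0248 = 9.8143
  (72 − 54.8930)²/54.8930 = 5.3313
χ² = 17.2128 + 1.3220 + 29.4794 + 26.6281 + 0.6724 + 16.2917 + 2.2887 + 9.8143 + 5.3313 = 109.041

109.041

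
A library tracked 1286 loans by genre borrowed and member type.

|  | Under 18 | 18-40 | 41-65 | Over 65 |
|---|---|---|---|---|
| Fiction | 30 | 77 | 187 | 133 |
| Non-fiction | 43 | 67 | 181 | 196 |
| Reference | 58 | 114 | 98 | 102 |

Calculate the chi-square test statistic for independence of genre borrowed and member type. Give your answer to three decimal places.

75.343

Row totals: 427, 487, 372. Column totals: 131, 258, 466, 431. Grand total N = 1286.
Expected counts (row total × column total / N):
  Fiction, Under 18: 427×131/1286 = 43.4969
  Fiction, 18-40: 427×258/1286 = 85.6656
  Fiction, 41-65: 427×466/1286 = 154.7294
  Fiction, Over 65: 427×431/1286 = 143.1081
  Non-fiction, Under 18: 487×131/1286 = 49.6089
  Non-fiction, 18-40: 487×258/1286 = 97.7030
  Non-fiction, 41-65: 487×466/1286 = 176.4712
  Non-fiction, Over 65: 487×431/1286 = 163.2170
  Reference, Under 18: 372×131/1286 = 37.8942
  Reference, 18-40: 372×258/1286 = 74.6314
  Reference, 41-65: 372×466/1286 = 134.7994
  Reference, Over 65: 372×431/1286 = 124.6750
Contributions (O − E)²/E:
  (30 − 43.4969)²/43.4969 = 4.1880
  (77 − 85.6656)²/85.6656 = 0.8766
  (187 − 154.7294)²/154.7294 = 6.7304
  (133 − 143.1081)²/143.1081 = 0.7140
  (43 − 49.6089)²/49.6089 = 0.8804
  (67 − 97.7030)²/97.7030 = 9.6484
  (181 − 176.4712)²/176.4712 = 0.1162
  (196 − 163.2170)²/163.2170 = 6.5846
  (58 − 37.8942)²/37.8942 = 10.6677
  (114 − 74.6314)²/74.6314 = 20.7672
  (98 − 134.7994)²/134.7994 = 10.0460
  (102 − 124.6750)²/124.6750 = 4.1240
χ² = 4.1880 + 0.8766 + 6.7304 + 0.7140 + 0.8804 + 9.6484 + 0.1162 + 6.5846 + 10.6677 + 20.7672 + 10.0460 + 4.1240 = 75.343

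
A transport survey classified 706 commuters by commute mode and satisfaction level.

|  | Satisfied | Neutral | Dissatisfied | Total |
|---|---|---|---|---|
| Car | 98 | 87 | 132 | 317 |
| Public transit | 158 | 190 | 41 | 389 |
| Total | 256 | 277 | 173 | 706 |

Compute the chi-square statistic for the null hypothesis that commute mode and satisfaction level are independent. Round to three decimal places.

Grand total N = 706.
Expected counts (row total × column total / N):
  Car, Satisfied: 317×256/706 = 114.9462
  Car, Neutral: 317×277/706 = 124.3754
  Car, Dissatisfied: 317×173/706 = 77.6785
  Public transit, Satisfied: 389×256/706 = 141.0538
  Public transit, Neutral: 389×277/706 = 152.6246
  Public transit, Dissatisfied: 389×173/706 = 95.3215
Contributions (O − E)²/E:
  (98 − 114.9462)²/114.9462 = 2.4983
  (87 − 124.3754)²/124.3754 = 11.2315
  (132 − 77.6785)²/77.6785 = 37.9877
  (158 − 141.0538)²/141.0538 = 2.0359
  (190 − 152.6246)²/152.6246 = 9.1527
  (41 − 95.3215)²/95.3215 = 30.9566
χ² = 2.4983 + 11.2315 + 37.9877 + 2.0359 + 9.1527 + 30.9566 = 93.863

93.863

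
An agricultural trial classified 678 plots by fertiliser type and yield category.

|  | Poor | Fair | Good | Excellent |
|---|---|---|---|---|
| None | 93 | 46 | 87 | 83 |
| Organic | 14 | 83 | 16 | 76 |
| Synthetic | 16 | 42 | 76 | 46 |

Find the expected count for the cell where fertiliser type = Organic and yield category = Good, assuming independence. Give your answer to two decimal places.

49.90

Row total (Organic) = 189; column total (Good) = 179; grand total N = 678.
Expected count = (row total × column total) / N = 189 × 179 / 678 = 49.90.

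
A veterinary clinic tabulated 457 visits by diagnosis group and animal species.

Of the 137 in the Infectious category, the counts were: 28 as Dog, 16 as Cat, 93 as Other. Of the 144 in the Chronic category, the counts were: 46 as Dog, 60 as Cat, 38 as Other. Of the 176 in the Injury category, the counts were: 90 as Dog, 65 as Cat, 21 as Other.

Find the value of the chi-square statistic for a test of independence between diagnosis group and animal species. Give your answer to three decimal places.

Row totals: 137, 144, 176. Column totals: 164, 141, 152. Grand total N = 457.
Expected counts (row total × column total / N):
  Infectious, Dog: 137×164/457 = 49.1641
  Infectious, Cat: 137×141/457 = 42.2691
  Infectious, Other: 137×152/457 = 45.5667
  Chronic, Dog: 144×164/457 = 51.6761
  Chronic, Cat: 144×141/457 = 44.4289
  Chronic, Other: 144×152/457 = 47.8950
  Injury, Dog: 176×164/457 = 63.1597
  Injury, Cat: 176×141/457 = 54.3020
  Injury, Other: 176×152/457 = 58.5383
Contributions (O − E)²/E:
  (28 − 49.1641)²/49.1641 = 9.1107
  (16 − 42.2691)²/42.2691 = 16.3255
  (93 − 45.5667)²/45.5667 = 49.3764
  (46 − 51.6761)²/51.6761 = 0.6235
  (60 − 44.4289)²/44.4289 = 5.4572
  (38 − 47.8950)²/47.8950 = 2.0443
  (90 − 63.1597)²/63.1597 = 11.4060
  (65 − 54.3020)²/54.3020 = 2.1076
  (21 − 58.5383)²/58.5383 = 24.0718
χ² = 9.1107 + 16.3255 + 49.3764 + 0.6235 + 5.4572 + 2.0443 + 11.4060 + 2.1076 + 24.0718 = 120.523

120.523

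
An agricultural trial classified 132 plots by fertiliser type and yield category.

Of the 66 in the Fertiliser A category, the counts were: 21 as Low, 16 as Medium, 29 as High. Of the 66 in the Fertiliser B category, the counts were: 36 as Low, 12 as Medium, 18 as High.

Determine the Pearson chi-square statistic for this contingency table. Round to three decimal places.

7.093

Row totals: 66, 66. Column totals: 57, 28, 47. Grand total N = 132.
Expected counts (row total × column total / N):
  Fertiliser A, Low: 66×57/132 = 28.5000
  Fertiliser A, Medium: 66×28/132 = 14.0000
  Fertiliser A, High: 66×47/132 = 23.5000
  Fertiliser B, Low: 66×57/132 = 28.5000
  Fertiliser B, Medium: 66×28/132 = 14.0000
  Fertiliser B, High: 66×47/132 = 23.5000
Contributions (O − E)²/E:
  (21 − 28.5000)²/28.5000 = 1.9737
  (16 − 14.0000)²/14.0000 = 0.2857
  (29 − 23.5000)²/23.5000 = 1.2872
  (36 − 28.5000)²/28.5000 = 1.9737
  (12 − 14.0000)²/14.0000 = 0.2857
  (18 − 23.5000)²/23.5000 = 1.2872
χ² = 1.9737 + 0.2857 + 1.2872 + 1.9737 + 0.2857 + 1.2872 = 7.093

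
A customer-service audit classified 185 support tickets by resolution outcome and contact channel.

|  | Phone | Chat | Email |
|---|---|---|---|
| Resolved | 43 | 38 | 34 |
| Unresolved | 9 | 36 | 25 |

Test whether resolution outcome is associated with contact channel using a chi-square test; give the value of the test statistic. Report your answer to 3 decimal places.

13.511

Row totals: 115, 70. Column totals: 52, 74, 59. Grand total N = 185.
Expected counts (row total × column total / N):
  Resolved, Phone: 115×52/185 = 32.3243
  Resolved, Chat: 115×74/185 = 46.0000
  Resolved, Email: 115×59/185 = 36.6757
  Unresolved, Phone: 70×52/185 = 19.6757
  Unresolved, Chat: 70×74/185 = 28.0000
  Unresolved, Email: 70×59/185 = 22.3243
Contributions (O − E)²/E:
  (43 − 32.3243)²/32.3243 = 3.5258
  (38 − 46.0000)²/46.0000 = 1.3913
  (34 − 36.6757)²/36.6757 = 0.1952
  (9 − 19.6757)²/19.6757 = 5.7925
  (36 − 28.0000)²/28.0000 = 2.2857
  (25 − 22.3243)²/22.3243 = 0.3207
χ² = 3.5258 + 1.3913 + 0.1952 + 5.7925 + 2.2857 + 0.3207 = 13.511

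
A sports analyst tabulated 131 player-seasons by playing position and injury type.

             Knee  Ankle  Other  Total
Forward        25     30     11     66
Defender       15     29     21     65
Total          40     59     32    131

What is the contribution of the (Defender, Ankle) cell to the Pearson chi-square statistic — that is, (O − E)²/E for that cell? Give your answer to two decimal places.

0.00

Row total (Defender) = 65; column total (Ankle) = 59; N = 131.
Expected count E = 65 × 59 / 131 = 29.275.
Contribution = (O − E)²/E = (29 − 29.275)² / 29.275 = 0.00.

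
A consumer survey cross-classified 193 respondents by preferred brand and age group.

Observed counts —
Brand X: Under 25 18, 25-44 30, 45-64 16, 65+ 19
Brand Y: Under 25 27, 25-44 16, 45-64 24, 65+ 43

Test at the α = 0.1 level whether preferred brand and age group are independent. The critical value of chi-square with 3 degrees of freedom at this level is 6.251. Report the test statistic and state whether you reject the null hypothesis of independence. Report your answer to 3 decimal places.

13.437; reject H₀

Row totals: 83, 110. Column totals: 45, 46, 40, 62. Grand total N = 193.
Expected counts (row total × column total / N):
  Brand X, Under 25: 83×45/193 = 19.35233
  Brand X, 25-44: 83×46/193 = 19.78238
  Brand X, 45-64: 83×40/193 = 17.20207
  Brand X, 65+: 83×62/193 = 26.66321
  Brand Y, Under 25: 110×45/193 = 25.64767
  Brand Y, 25-44: 110×46/193 = 26.21762
  Brand Y, 45-64: 110×40/193 = 22.79793
  Brand Y, 65+: 110×62/193 = 35.33679
Contributions (O − E)²/E:
  (18 − 19.35233)²/19.35233 = 0.0945
  (30 − 19.78238)²/19.78238 = 5.2774
  (16 − 17.20207)²/17.20207 = 0.0840
  (19 − 26.66321)²/26.66321 = 2.2025
  (27 − 25.64767)²/25.64767 = 0.0713
  (16 − 26.21762)²/26.21762 = 3.9820
  (24 − 22.79793)²/22.79793 = 0.0634
  (43 − 35.33679)²/35.33679 = 1.6619
χ² = 0.0945 + 5.2774 + 0.0840 + 2.2025 + 0.0713 + 3.9820 + 0.0634 + 1.6619 = 13.437
df = (2−1)(4−1) = 3. Since 13.437 > 6.251, reject the null hypothesis of independence at α = 0.1.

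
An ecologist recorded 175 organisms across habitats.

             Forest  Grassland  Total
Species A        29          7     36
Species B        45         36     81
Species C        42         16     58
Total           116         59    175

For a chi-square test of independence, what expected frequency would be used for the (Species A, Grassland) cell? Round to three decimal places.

12.137

Row total (Species A) = 36; column total (Grassland) = 59; grand total N = 175.
Expected count = (row total × column total) / N = 36 × 59 / 175 = 12.137.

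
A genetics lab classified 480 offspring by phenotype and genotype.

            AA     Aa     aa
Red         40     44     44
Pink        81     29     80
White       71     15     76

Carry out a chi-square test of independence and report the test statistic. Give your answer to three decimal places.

32.304

Row totals: 128, 190, 162. Column totals: 192, 88, 200. Grand total N = 480.
Expected counts (row total × column total / N):
  Red, AA: 128×192/480 = 51.2000
  Red, Aa: 128×88/480 = 23.4667
  Red, aa: 128×200/480 = 53.3333
  Pink, AA: 190×192/480 = 76.0000
  Pink, Aa: 190×88/480 = 34.8333
  Pink, aa: 190×200/480 = 79.1667
  White, AA: 162×192/480 = 64.8000
  White, Aa: 162×88/480 = 29.7000
  White, aa: 162×200/480 = 67.5000
Contributions (O − E)²/E:
  (40 − 51.2000)²/51.2000 = 2.4500
  (44 − 23.4667)²/23.4667 = 17.9666
  (44 − 53.3333)²/53.3333 = 1.6333
  (81 − 76.0000)²/76.0000 = 0.3289
  (29 − 34.8333)²/34.8333 = 0.9769
  (80 − 79.1667)²/79.1667 = 0.0088
  (71 − 64.8000)²/64.8000 = 0.5932
  (15 − 29.7000)²/29.7000 = 7.2758
  (76 − 67.5000)²/67.5000 = 1.0704
χ² = 2.4500 + 17.9666 + 1.6333 + 0.3289 + 0.9769 + 0.0088 + 0.5932 + 7.2758 + 1.0704 = 32.304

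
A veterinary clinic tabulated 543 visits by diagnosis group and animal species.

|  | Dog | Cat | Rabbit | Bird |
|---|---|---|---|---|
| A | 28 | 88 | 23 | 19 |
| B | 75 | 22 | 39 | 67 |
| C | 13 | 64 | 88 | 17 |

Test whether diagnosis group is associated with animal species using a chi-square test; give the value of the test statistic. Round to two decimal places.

175.18

Row totals: 158, 203, 182. Column totals: 116, 174, 150, 103. Grand total N = 543.
Expected counts (row total × column total / N):
  A, Dog: 158×116/543 = 33.7532
  A, Cat: 158×174/543 = 50.6298
  A, Rabbit: 158×150/543 = 43.6464
  A, Bird: 158×103/543 = 29.9705
  B, Dog: 203×116/543 = 43.3665
  B, Cat: 203×174/543 = 65.0497
  B, Rabbit: 203×150/543 = 56.0773
  B, Bird: 203×103/543 = 38.5064
  C, Dog: 182×116/543 = 38.8803
  C, Cat: 182×174/543 = 58.3204
  C, Rabbit: 182×150/543 = 50.2762
  C, Bird: 182×103/543 = 34.5230
Contributions (O − E)²/E:
  (28 − 33.7532)²/33.7532 = 0.9806
  (88 − 50.6298)²/50.6298 = 27.5832
  (23 − 43.6464)²/43.6464 = 9.7665
  (19 − 29.9705)²/29.9705 = 4.0157
  (75 − 43.3665)²/43.3665 = 23.0749
  (22 − 65.0497)²/65.0497 = 28.4902
  (39 − 56.0773)²/56.0773 = 5.2006
  (67 − 38.5064)²/38.5064 = 21.0844
  (13 − 38.8803)²/38.8803 = 17.2270
  (64 − 58.3204)²/58.3204 = 0.5531
  (88 − 50.2762)²/50.2762 = 28.3053
  (17 − 34.5230)²/34.5230 = 8.8942
χ² = 0.9806 + 27.5832 + 9.7665 + 4.0157 + 23.0749 + 28.4902 + 5.2006 + 21.0844 + 17.2270 + 0.5531 + 28.3053 + 8.8942 = 175.18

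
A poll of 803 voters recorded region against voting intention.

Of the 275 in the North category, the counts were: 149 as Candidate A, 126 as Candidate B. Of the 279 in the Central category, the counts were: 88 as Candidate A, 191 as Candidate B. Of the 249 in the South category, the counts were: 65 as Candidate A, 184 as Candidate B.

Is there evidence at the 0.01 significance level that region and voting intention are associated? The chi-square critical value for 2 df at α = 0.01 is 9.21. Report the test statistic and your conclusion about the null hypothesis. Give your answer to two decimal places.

50.61; reject H₀

Row totals: 275, 279, 249. Column totals: 302, 501. Grand total N = 803.
Expected counts (row total × column total / N):
  North, Candidate A: 275×302/803 = 103.425
  North, Candidate B: 275×501/803 = 171.575
  Central, Candidate A: 279×302/803 = 104.929
  Central, Candidate B: 279×501/803 = 174.071
  South, Candidate A: 249×302/803 = 93.646
  South, Candidate B: 249×501/803 = 155.354
Contributions (O − E)²/E:
  (149 − 103.425)²/103.425 = 20.0830
  (126 − 171.575)²/171.575 = 12.1060
  (88 − 104.929)²/104.929 = 2.7313
  (191 − 174.071)²/174.071 = 1.6464
  (65 − 93.646)²/93.646 = 8.7627
  (184 − 155.354)²/155.354 = 5.2821
χ² = 20.0830 + 12.1060 + 2.7313 + 1.6464 + 8.7627 + 5.2821 = 50.61
df = (3−1)(2−1) = 2. Since 50.61 > 9.21, reject the null hypothesis of independence at α = 0.01.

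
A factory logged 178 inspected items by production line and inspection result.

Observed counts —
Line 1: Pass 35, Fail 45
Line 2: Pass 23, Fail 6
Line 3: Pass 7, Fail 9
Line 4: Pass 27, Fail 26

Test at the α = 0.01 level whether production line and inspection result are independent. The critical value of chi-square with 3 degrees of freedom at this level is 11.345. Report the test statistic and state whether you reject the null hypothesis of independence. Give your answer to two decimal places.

Row totals: 80, 29, 16, 53. Column totals: 92, 86. Grand total N = 178.
Expected counts (row total × column total / N):
  Line 1, Pass: 80×92/178 = 41.3483
  Line 1, Fail: 80×86/178 = 38.6517
  Line 2, Pass: 29×92/178 = 14.9888
  Line 2, Fail: 29×86/178 = 14.0112
  Line 3, Pass: 16×92/178 = 8.2697
  Line 3, Fail: 16×86/178 = 7.7303
  Line 4, Pass: 53×92/178 = 27.3933
  Line 4, Fail: 53×86/178 = 25.6067
Contributions (O − E)²/E:
  (35 − 41.3483)²/41.3483 = 0.9747
  (45 − 38.6517)²/38.6517 = 1.0427
  (23 − 14.9888)²/14.9888 = 4.2818
  (6 − 14.0112)²/14.0112 = 4.5806
  (7 − 8.2697)²/8.2697 = 0.1949
  (9 − 7.7303)²/7.7303 = 0.2085
  (27 − 27.3933)²/27.3933 = 0.0056
  (26 − 25.6067)²/25.6067 = 0.0060
χ² = 0.9747 + 1.0427 + 4.2818 + 4.5806 + 0.1949 + 0.2085 + 0.0056 + 0.0060 = 11.29
df = (4−1)(2−1) = 3. Since 11.29 < 11.345, fail to reject the null hypothesis of independence at α = 0.01.

11.29; fail to reject H₀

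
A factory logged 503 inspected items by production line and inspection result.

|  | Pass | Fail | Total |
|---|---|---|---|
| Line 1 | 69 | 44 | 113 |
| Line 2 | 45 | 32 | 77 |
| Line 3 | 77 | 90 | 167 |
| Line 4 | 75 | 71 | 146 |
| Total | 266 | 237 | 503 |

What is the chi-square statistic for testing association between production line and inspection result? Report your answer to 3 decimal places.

Grand total N = 503.
Expected counts (row total × column total / N):
  Line 1, Pass: 113×266/503 = 59.7575
  Line 1, Fail: 113×237/503 = 53.2425
  Line 2, Pass: 77×266/503 = 40.7197
  Line 2, Fail: 77×237/503 = 36.2803
  Line 3, Pass: 167×266/503 = 88.3141
  Line 3, Fail: 167×237/503 = 78.6859
  Line 4, Pass: 146×266/503 = 77.2087
  Line 4, Fail: 146×237/503 = 68.7913
Contributions (O − E)²/E:
  (69 − 59.7575)²/59.7575 = 1.4295
  (44 − 53.2425)²/53.2425 = 1.6044
  (45 − 40.7197)²/40.7197 = 0.4499
  (32 − 36.2803)²/36.2803 = 0.5050
  (77 − 88.3141)²/88.3141 = 1.4495
  (90 − 78.6859)²/78.6859 = 1.6268
  (75 − 77.2087)²/77.2087 = 0.0632
  (71 − 68.7913)²/68.7913 = 0.0709
χ² = 1.4295 + 1.6044 + 0.4499 + 0.5050 + 1.4495 + 1.6268 + 0.0632 + 0.0709 = 7.199

7.199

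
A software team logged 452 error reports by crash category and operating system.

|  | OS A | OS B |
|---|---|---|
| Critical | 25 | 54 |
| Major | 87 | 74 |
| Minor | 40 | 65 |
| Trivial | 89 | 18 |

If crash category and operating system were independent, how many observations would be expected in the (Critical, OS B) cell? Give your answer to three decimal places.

36.878

Row total (Critical) = 79; column total (OS B) = 211; grand total N = 452.
Expected count = (row total × column total) / N = 79 × 211 / 452 = 36.878.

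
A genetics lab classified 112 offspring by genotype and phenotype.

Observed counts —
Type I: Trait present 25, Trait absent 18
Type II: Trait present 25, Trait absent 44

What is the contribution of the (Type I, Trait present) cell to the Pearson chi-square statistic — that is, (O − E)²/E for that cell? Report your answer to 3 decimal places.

Row total (Type I) = 43; column total (Trait present) = 50; N = 112.
Expected count E = 43 × 50 / 112 = 19.1964.
Contribution = (O − E)²/E = (25 − 19.1964)² / 19.1964 = 1.755.

1.755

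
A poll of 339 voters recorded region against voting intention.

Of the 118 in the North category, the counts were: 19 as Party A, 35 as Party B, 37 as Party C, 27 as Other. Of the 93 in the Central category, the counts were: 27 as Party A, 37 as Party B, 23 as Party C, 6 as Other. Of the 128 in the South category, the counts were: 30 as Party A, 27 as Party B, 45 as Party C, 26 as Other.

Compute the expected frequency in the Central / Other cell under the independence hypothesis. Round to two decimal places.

16.19

Row total (Central) = 93; column total (Other) = 59; grand total N = 339.
Expected count = (row total × column total) / N = 93 × 59 / 339 = 16.19.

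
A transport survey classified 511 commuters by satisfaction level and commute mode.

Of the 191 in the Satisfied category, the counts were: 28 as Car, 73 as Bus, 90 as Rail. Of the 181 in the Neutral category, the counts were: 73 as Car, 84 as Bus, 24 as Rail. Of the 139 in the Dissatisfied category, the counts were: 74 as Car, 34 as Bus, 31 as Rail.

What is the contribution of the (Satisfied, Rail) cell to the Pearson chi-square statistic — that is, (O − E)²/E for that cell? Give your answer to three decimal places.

Row total (Satisfied) = 191; column total (Rail) = 145; N = 511.
Expected count E = 191 × 145 / 511 = 54.1977.
Contribution = (O − E)²/E = (90 − 54.1977)² / 54.1977 = 23.651.

23.651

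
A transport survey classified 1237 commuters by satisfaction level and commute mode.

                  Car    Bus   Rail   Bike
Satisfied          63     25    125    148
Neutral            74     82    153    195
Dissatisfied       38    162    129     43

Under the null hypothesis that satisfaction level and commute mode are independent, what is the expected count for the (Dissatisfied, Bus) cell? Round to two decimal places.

Row total (Dissatisfied) = 372; column total (Bus) = 269; grand total N = 1237.
Expected count = (row total × column total) / N = 372 × 269 / 1237 = 80.90.

80.90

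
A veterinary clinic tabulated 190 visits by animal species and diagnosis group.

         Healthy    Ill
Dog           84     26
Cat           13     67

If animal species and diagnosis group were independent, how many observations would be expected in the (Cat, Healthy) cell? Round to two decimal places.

Row total (Cat) = 80; column total (Healthy) = 97; grand total N = 190.
Expected count = (row total × column total) / N = 80 × 97 / 190 = 40.84.

40.84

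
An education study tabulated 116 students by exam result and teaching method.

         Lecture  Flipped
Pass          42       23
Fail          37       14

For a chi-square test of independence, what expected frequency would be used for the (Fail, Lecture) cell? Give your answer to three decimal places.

34.733

Row total (Fail) = 51; column total (Lecture) = 79; grand total N = 116.
Expected count = (row total × column total) / N = 51 × 79 / 116 = 34.733.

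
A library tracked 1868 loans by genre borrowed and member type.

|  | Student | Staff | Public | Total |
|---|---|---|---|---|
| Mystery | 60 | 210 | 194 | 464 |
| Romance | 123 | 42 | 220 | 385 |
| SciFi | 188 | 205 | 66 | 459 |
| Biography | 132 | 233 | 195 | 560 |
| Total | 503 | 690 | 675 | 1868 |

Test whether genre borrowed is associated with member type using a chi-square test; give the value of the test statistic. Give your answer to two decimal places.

274.84

Grand total N = 1868.
Expected counts (row total × column total / N):
  Mystery, Student: 464×503/1868 = 124.942
  Mystery, Staff: 464×690/1868 = 171.392
  Mystery, Public: 464×675/1868 = 167.666
  Romance, Student: 385×503/1868 = 103.670
  Romance, Staff: 385×690/1868 = 142.211
  Romance, Public: 385×675/1868 = 139.119
  SciFi, Student: 459×503/1868 = 123.596
  SciFi, Staff: 459×690/1868 = 169.545
  SciFi, Public: 459×675/1868 = 165.859
  Biography, Student: 560×503/1868 = 150.792
  Biography, Staff: 560×690/1868 = 206.852
  Biography, Public: 560×675/1868 = 202.355
Contributions (O − E)²/E:
  (60 − 124.942)²/124.942 = 33.7554
  (210 − 171.392)²/171.392 = 8.6969
  (194 − 167.666)²/167.666 = 4.1361
  (123 − 103.670)²/103.670 = 3.6042
  (42 − 142.211)²/142.211 = 70.6151
  (220 − 139.119)²/139.119 = 47.0226
  (188 − 123.596)²/123.596 = 33.5599
  (205 − 169.545)²/169.545 = 7.4143
  (66 − 165.859)²/165.859 = 60.1223
  (132 − 150.792)²/150.792 = 2.3419
  (233 − 206.852)²/206.852 = 3.3053
  (195 − 202.355)²/202.355 = 0.2673
χ² = 33.7554 + 8.6969 + 4.1361 + 3.6042 + 70.6151 + 47.0226 + 33.5599 + 7.4143 + 60.1223 + 2.3419 + 3.3053 + 0.2673 = 274.84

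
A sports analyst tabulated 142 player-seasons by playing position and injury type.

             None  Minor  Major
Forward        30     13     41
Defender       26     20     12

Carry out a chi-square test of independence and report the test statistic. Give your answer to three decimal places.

Row totals: 84, 58. Column totals: 56, 33, 53. Grand total N = 142.
Expected counts (row total × column total / N):
  Forward, None: 84×56/142 = 33.1268
  Forward, Minor: 84×33/142 = 19.5211
  Forward, Major: 84×53/142 = 31.3521
  Defender, None: 58×56/142 = 22.8732
  Defender, Minor: 58×33/142 = 13.4789
  Defender, Major: 58×53/142 = 21.6479
Contributions (O − E)²/E:
  (30 − 33.1268)²/33.1268 = 0.2951
  (13 − 19.5211)²/19.5211 = 2.1784
  (41 − 31.3521)²/31.3521 = 2.9689
  (26 − 22.8732)²/22.8732 = 0.4274
  (20 − 13.4789)²/13.4789 = 3.1549
  (12 − 21.6479)²/21.6479 = 4.2998
χ² = 0.2951 + 2.1784 + 2.9689 + 0.4274 + 3.1549 + 4.2998 = 13.325

13.325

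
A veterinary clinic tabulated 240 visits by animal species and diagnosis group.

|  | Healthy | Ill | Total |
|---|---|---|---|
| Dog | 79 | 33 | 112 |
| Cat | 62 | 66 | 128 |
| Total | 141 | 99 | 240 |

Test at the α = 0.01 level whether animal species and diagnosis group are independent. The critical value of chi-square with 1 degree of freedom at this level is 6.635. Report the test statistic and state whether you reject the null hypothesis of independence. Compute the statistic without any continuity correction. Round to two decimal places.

12.04; reject H₀

Grand total N = 240.
Expected counts (row total × column total / N):
  Dog, Healthy: 112×141/240 = 65.800
  Dog, Ill: 112×99/240 = 46.200
  Cat, Healthy: 128×141/240 = 75.200
  Cat, Ill: 128×99/240 = 52.800
Contributions (O − E)²/E:
  (79 − 65.800)²/65.800 = 2.6480
  (33 − 46.200)²/46.200 = 3.7714
  (62 − 75.200)²/75.200 = 2.3170
  (66 − 52.800)²/52.800 = 3.3000
χ² = 2.6480 + 3.7714 + 2.3170 + 3.3000 = 12.04
df = (2−1)(2−1) = 1. Since 12.04 > 6.635, reject the null hypothesis of independence at α = 0.01.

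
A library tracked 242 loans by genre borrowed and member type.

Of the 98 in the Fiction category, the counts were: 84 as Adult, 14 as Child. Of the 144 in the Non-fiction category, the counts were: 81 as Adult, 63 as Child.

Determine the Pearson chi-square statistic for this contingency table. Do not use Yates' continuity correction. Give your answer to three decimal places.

Row totals: 98, 144. Column totals: 165, 77. Grand total N = 242.
Expected counts (row total × column total / N):
  Fiction, Adult: 98×165/242 = 66.8182
  Fiction, Child: 98×77/242 = 31.1818
  Non-fiction, Adult: 144×165/242 = 98.1818
  Non-fiction, Child: 144×77/242 = 45.8182
Contributions (O − E)²/E:
  (84 − 66.8182)²/66.8182 = 4.4182
  (14 − 31.1818)²/31.1818 = 9.4675
  (81 − 98.1818)²/98.1818 = 3.0068
  (63 − 45.8182)²/45.8182 = 6.4432
χ² = 4.4182 + 9.4675 + 3.0068 + 6.4432 = 23.336

23.336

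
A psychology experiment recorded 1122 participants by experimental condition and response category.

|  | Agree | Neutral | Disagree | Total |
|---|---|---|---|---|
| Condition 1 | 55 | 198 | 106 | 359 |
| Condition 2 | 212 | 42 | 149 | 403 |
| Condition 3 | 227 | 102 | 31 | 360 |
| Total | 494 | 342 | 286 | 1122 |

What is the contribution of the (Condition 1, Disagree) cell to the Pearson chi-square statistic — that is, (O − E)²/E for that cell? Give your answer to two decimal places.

Row total (Condition 1) = 359; column total (Disagree) = 286; N = 1122.
Expected count E = 359 × 286 / 1122 = 91.510.
Contribution = (O − E)²/E = (106 − 91.510)² / 91.510 = 2.29.

2.29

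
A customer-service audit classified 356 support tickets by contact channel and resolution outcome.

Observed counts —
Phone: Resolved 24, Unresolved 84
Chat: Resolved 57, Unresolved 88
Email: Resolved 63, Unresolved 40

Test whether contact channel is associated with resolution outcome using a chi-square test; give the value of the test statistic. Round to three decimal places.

Row totals: 108, 145, 103. Column totals: 144, 212. Grand total N = 356.
Expected counts (row total × column total / N):
  Phone, Resolved: 108×144/356 = 43.68539
  Phone, Unresolved: 108×212/356 = 64.31461
  Chat, Resolved: 145×144/356 = 58.65169
  Chat, Unresolved: 145×212/356 = 86.34831
  Email, Resolved: 103×144/356 = 41.66292
  Email, Unresolved: 103×212/356 = 61.33708
Contributions (O − E)²/E:
  (24 − 43.68539)²/43.68539 = 8.8706
  (84 − 64.31461)²/64.31461 = 6.0253
  (57 − 58.65169)²/58.65169 = 0.0465
  (88 − 86.34831)²/86.34831 = 0.0316
  (63 − 41.66292)²/41.66292 = 10.9275
  (40 − 61.33708)²/61.33708 = 7.4224
χ² = 8.8706 + 6.0253 + 0.0465 + 0.0316 + 10.9275 + 7.4224 = 33.324

33.324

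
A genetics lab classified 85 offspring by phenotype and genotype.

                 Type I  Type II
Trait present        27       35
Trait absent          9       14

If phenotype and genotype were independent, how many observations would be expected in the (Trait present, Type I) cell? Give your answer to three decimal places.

Row total (Trait present) = 62; column total (Type I) = 36; grand total N = 85.
Expected count = (row total × column total) / N = 62 × 36 / 85 = 26.259.

26.259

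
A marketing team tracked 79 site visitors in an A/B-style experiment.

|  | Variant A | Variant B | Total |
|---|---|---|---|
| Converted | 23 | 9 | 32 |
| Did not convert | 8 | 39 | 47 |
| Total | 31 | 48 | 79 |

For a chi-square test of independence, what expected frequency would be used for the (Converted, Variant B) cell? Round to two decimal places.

Row total (Converted) = 32; column total (Variant B) = 48; grand total N = 79.
Expected count = (row total × column total) / N = 32 × 48 / 79 = 19.44.

19.44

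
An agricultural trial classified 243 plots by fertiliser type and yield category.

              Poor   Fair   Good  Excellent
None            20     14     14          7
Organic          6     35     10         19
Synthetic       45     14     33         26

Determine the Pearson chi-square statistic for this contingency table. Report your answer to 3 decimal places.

45.698

Row totals: 55, 70, 118. Column totals: 71, 63, 57, 52. Grand total N = 243.
Expected counts (row total × column total / N):
  None, Poor: 55×71/243 = 16.06996
  None, Fair: 55×63/243 = 14.25926
  None, Good: 55×57/243 = 12.90123
  None, Excellent: 55×52/243 = 11.76955
  Organic, Poor: 70×71/243 = 20.45267
  Organic, Fair: 70×63/243 = 18.14815
  Organic, Good: 70×57/243 = 16.41975
  Organic, Excellent: 70×52/243 = 14.97942
  Synthetic, Poor: 118×71/243 = 34.47737
  Synthetic, Fair: 118×63/243 = 30.59259
  Synthetic, Good: 118×57/243 = 27.67901
  Synthetic, Excellent: 118×52/243 = 25.25103
Contributions (O − E)²/E:
  (20 − 16.06996)²/16.06996 = 0.9611
  (14 − 14.25926)²/14.25926 = 0.0047
  (14 − 12.90123)²/12.90123 = 0.0936
  (7 − 11.76955)²/11.76955 = 1.9328
  (6 − 20.45267)²/20.45267 = 10.2128
  (35 − 18.14815)²/18.14815 = 15.6481
  (10 − 16.41975)²/16.41975 = 2.5100
  (19 − 14.97942)²/14.97942 = 1.0792
  (45 − 34.47737)²/34.47737 = 3.2115
  (14 − 30.59259)²/30.59259 = 8.9994
  (33 − 27.67901)²/27.67901 = 1.0229
  (26 − 25.25103)²/25.25103 = 0.0222
χ² = 0.9611 + 0.0047 + 0.0936 + 1.9328 + 10.2128 + 15.6481 + 2.5100 + 1.0792 + 3.2115 + 8.9994 + 1.0229 + 0.0222 = 45.698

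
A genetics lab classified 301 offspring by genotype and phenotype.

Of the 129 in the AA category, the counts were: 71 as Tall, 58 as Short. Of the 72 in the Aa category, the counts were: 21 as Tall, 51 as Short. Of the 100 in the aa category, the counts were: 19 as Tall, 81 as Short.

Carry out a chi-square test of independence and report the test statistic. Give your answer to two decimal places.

33.85

Row totals: 129, 72, 100. Column totals: 111, 190. Grand total N = 301.
Expected counts (row total × column total / N):
  AA, Tall: 129×111/301 = 47.571
  AA, Short: 129×190/301 = 81.429
  Aa, Tall: 72×111/301 = 26.551
  Aa, Short: 72×190/301 = 45.449
  aa, Tall: 100×111/301 = 36.877
  aa, Short: 100×190/301 = 63.123
Contributions (O − E)²/E:
  (71 − 47.571)²/47.571 = 11.5389
  (58 − 81.429)²/81.429 = 6.7411
  (21 − 26.551)²/26.551 = 1.1605
  (51 − 45.449)²/45.449 = 0.6780
  (19 − 36.877)²/36.877 = 8.6663
  (81 − 63.123)²/63.123 = 5.0629
χ² = 11.5389 + 6.7411 + 1.1605 + 0.6780 + 8.6663 + 5.0629 = 33.85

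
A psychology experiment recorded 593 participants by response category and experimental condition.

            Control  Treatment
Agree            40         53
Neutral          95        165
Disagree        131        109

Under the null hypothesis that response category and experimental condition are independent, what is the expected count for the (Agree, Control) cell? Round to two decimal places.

41.72

Row total (Agree) = 93; column total (Control) = 266; grand total N = 593.
Expected count = (row total × column total) / N = 93 × 266 / 593 = 41.72.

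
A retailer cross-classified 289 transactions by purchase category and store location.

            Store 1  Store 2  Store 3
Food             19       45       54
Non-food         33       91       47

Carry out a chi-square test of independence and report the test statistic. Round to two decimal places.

Row totals: 118, 171. Column totals: 52, 136, 101. Grand total N = 289.
Expected counts (row total × column total / N):
  Food, Store 1: 118×52/289 = 21.232
  Food, Store 2: 118×136/289 = 55.529
  Food, Store 3: 118×101/289 = 41.239
  Non-food, Store 1: 171×52/289 = 30.768
  Non-food, Store 2: 171×136/289 = 80.471
  Non-food, Store 3: 171×101/289 = 59.761
Contributions (O − E)²/E:
  (19 − 21.232)²/21.232 = 0.2346
  (45 − 55.529)²/55.529 = 1.9964
  (54 − 41.239)²/41.239 = 3.9488
  (33 − 30.768)²/30.768 = 0.1619
  (91 − 80.471)²/80.471 = 1.3776
  (47 − 59.761)²/59.761 = 2.7249
χ² = 0.2346 + 1.9964 + 3.9488 + 0.1619 + 1.3776 + 2.7249 = 10.44

10.44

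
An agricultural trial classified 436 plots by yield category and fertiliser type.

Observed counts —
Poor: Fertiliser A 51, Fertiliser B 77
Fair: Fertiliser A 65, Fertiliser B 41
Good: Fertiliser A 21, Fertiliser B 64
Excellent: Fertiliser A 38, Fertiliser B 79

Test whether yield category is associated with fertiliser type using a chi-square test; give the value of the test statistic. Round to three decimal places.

Row totals: 128, 106, 85, 117. Column totals: 175, 261. Grand total N = 436.
Expected counts (row total × column total / N):
  Poor, Fertiliser A: 128×175/436 = 51.3761
  Poor, Fertiliser B: 128×261/436 = 76.6239
  Fair, Fertiliser A: 106×175/436 = 42.5459
  Fair, Fertiliser B: 106×261/436 = 63.4541
  Good, Fertiliser A: 85×175/436 = 34.1170
  Good, Fertiliser B: 85×261/436 = 50.8830
  Excellent, Fertiliser A: 117×175/436 = 46.9610
  Excellent, Fertiliser B: 117×261/436 = 70.0390
Contributions (O − E)²/E:
  (51 − 51.3761)²/51.3761 = 0.0028
  (77 − 76.6239)²/76.6239 = 0.0018
  (65 − 42.5459)²/42.5459 = 11.8504
  (41 − 63.4541)²/63.4541 = 7.9457
  (21 − 34.1170)²/34.1170 = 5.0431
  (64 − 50.8830)²/50.8830 = 3.3814
  (38 − 46.9610)²/46.9610 = 1.7099
  (79 − 70.0390)²/70.0390 = 1.1465
χ² = 0.0028 + 0.0018 + 11.8504 + 7.9457 + 5.0431 + 3.3814 + 1.7099 + 1.1465 = 31.082

31.082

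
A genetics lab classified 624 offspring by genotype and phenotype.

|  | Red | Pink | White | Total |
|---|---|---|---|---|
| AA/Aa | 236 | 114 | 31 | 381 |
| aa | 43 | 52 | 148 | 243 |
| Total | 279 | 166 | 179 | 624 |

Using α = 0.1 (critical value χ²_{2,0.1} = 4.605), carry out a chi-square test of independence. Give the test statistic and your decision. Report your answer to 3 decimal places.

Grand total N = 624.
Expected counts (row total × column total / N):
  AA/Aa, Red: 381×279/624 = 170.35096
  AA/Aa, Pink: 381×166/624 = 101.35577
  AA/Aa, White: 381×179/624 = 109.29327
  aa, Red: 243×279/624 = 108.64904
  aa, Pink: 243×166/624 = 64.64423
  aa, White: 243×179/624 = 69.70673
Contributions (O − E)²/E:
  (236 − 170.35096)²/170.35096 = 25.2995
  (114 − 101.35577)²/101.35577 = 1.5774
  (31 − 109.29327)²/109.29327 = 56.0861
  (43 − 108.64904)²/108.64904 = 39.6671
  (52 − 64.64423)²/64.64423 = 2.4732
  (148 − 69.70673)²/69.70673 = 87.9375
χ² = 25.2995 + 1.5774 + 56.0861 + 39.6671 + 2.4732 + 87.9375 = 213.041
df = (2−1)(3−1) = 2. Since 213.041 > 4.605, reject the null hypothesis of independence at α = 0.1.

213.041; reject H₀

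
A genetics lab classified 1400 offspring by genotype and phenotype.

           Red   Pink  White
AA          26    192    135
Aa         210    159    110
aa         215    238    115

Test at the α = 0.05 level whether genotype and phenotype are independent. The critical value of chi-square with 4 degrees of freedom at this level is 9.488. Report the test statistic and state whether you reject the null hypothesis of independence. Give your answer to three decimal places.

Row totals: 353, 479, 568. Column totals: 451, 589, 360. Grand total N = 1400.
Expected counts (row total × column total / N):
  AA, Red: 353×451/1400 = 113.71643
  AA, Pink: 353×589/1400 = 148.51214
  AA, White: 353×360/1400 = 90.77143
  Aa, Red: 479×451/1400 = 154.30643
  Aa, Pink: 479×589/1400 = 201.52214
  Aa, White: 479×360/1400 = 123.17143
  aa, Red: 568×451/1400 = 182.97714
  aa, Pink: 568×589/1400 = 238.96571
  aa, White: 568×360/1400 = 146.05714
Contributions (O − E)²/E:
  (26 − 113.71643)²/113.71643 = 67.6610
  (192 − 148.51214)²/148.51214 = 12.7343
  (135 − 90.77143)²/90.77143 = 21.5505
  (210 − 154.30643)²/154.30643 = 20.1014
  (159 − 201.52214)²/201.52214 = 8.9724
  (110 − 123.17143)²/123.17143 = 1.4085
  (215 − 182.97714)²/182.97714 = 5.6043
  (238 − 238.96571)²/238.96571 = 0.0039
  (115 − 146.05714)²/146.05714 = 6.6039
χ² = 67.6610 + 12.7343 + 21.5505 + 20.1014 + 8.9724 + 1.4085 + 5.6043 + 0.0039 + 6.6039 = 144.640
df = (3−1)(3−1) = 4. Since 144.640 > 9.488, reject the null hypothesis of independence at α = 0.05.

144.640; reject H₀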